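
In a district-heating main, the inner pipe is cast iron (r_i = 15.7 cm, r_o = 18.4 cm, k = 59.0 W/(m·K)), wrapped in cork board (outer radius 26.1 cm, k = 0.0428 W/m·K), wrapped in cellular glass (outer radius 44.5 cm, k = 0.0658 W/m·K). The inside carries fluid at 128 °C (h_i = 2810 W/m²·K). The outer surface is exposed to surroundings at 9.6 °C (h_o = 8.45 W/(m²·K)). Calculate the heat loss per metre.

Treat each layer as a resistance in series:
  R'_conv,in = 1/(2πr h) = 1/(2π·0.157·2810) = 3.608×10^-4 m·K/W
  R'_cast iron = ln(0.184/0.157)/(2πk) = 0.1587/(2π·59.0) = 4.281×10^-4 m·K/W
  R'_cork board = ln(0.261/0.184)/(2πk) = 0.3496/(2π·0.0428) = 1.300 m·K/W
  R'_cellular glass = ln(0.445/0.261)/(2πk) = 0.5336/(2π·0.0658) = 1.291 m·K/W
  R'_conv,out = 1/(2πr h) = 1/(2π·0.445·8.45) = 0.04233 m·K/W
ΣR = 3.608×10^-4 + 4.281×10^-4 + 1.300 + 1.291 + 0.04233 = 2.634 m·K/W
Q' = ΔT/ΣR = (128 °C − 9.6 °C)/2.634 = 45.0 W/m

Q' = 45.0 W/m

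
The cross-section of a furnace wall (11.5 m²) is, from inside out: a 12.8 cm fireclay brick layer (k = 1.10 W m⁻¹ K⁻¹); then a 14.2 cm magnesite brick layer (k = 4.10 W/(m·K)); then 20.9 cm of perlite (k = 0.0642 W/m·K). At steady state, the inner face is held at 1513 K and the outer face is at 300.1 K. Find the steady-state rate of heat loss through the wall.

Resistance network (inner→outer):
  R_fireclay brick = L/(kA) = 0.128/(1.10·11.5) = 0.01012 K/W
  R_magnesite brick = L/(kA) = 0.142/(4.10·11.5) = 0.003012 K/W
  R_perlite = L/(kA) = 0.209/(0.0642·11.5) = 0.2831 K/W
ΣR = 0.01012 + 0.003012 + 0.2831 = 0.2962 K/W
Q = ΔT/ΣR = (1513 K − 300.1 K)/0.2962 = 4090 W

Q = 4090 W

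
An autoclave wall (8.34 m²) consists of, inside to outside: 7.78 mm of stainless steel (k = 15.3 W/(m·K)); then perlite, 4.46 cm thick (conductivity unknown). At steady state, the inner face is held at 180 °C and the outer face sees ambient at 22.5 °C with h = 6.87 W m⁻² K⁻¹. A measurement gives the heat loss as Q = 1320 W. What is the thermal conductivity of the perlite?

ΣR = ΔT/Q = |180 − 22.5|/1320 = 0.1193 K/W
Known resistances:
  R_stainless steel = L/(kA) = 0.00778/(15.3·8.34) = 6.097×10^-5 K/W
  R_conv,out = 1/(hA) = 1/(6.87·8.34) = 0.01745 K/W
R_perlite = ΣR − ΣR_known = 0.1193 − 0.01751 = 0.1018 K/W
L/(kA) = 0.1018 ⇒ k = 0.0446/(0.1018·8.34) = 0.0525 W/m·K

k = 0.0525 W/m·K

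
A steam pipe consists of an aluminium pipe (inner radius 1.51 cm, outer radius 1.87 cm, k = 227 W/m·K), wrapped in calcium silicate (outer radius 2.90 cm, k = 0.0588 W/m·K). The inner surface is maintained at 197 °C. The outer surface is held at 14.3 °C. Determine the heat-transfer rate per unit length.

Q' = 154 W/m

Resistance network (inner→outer):
  R'_aluminium = ln(0.0187/0.0151)/(2πk) = 0.2138/(2π·227) = 1.499×10^-4 m·K/W
  R'_calcium silicate = ln(0.0290/0.0187)/(2πk) = 0.4388/(2π·0.0588) = 1.188 m·K/W
ΣR = 1.499×10^-4 + 1.188 = 1.188 m·K/W
Q' = ΔT/ΣR = (197 °C − 14.3 °C)/1.188 = 154 W/m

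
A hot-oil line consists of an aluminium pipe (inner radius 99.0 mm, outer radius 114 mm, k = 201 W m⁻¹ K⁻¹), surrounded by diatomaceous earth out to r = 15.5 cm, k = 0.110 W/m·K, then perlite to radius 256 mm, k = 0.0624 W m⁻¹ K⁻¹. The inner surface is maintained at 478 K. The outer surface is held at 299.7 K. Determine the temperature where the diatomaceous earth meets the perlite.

T = 432 K

Treat each layer as a resistance in series:
  R'_aluminium = ln(0.114/0.0990)/(2πk) = 0.1411/(2π·201) = 1.117×10^-4 m·K/W
  R'_diatomaceous earth = ln(0.155/0.114)/(2πk) = 0.3072/(2π·0.110) = 0.4445 m·K/W
  R'_perlite = ln(0.256/0.155)/(2πk) = 0.5018/(2π·0.0624) = 1.280 m·K/W
ΣR = 1.117×10^-4 + 0.4445 + 1.280 = 1.725 m·K/W
Q' = ΔT/ΣR = (478 K − 299.7 K)/1.725 = 103.4 W/m
From the inner boundary to the diatomaceous earth/perlite interface, ΣR_partial = 0.4446 m·K/W.
T_interface = T_in − Q'·ΣR_partial = 478 K − (103.4)(0.4446) = 432 K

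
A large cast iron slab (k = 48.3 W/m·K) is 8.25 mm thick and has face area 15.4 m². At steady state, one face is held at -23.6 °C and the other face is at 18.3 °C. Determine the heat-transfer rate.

Q = 3780 kW

Q = kA·ΔT/L = 48.3 × 15.4 × |-23.6 °C − 18.3 °C| / 0.00825 = 3.78×10^6 W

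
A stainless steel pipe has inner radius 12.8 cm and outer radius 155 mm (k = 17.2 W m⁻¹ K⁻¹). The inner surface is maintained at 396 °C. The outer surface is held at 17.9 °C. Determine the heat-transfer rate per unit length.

Q' = 2πk·ΔT/ln(r₂/r₁) = 2π × 17.2 × 378.1 / ln(0.155/0.128) = 2.13×10^5 W/m

Q' = 2.13×10^5 W/m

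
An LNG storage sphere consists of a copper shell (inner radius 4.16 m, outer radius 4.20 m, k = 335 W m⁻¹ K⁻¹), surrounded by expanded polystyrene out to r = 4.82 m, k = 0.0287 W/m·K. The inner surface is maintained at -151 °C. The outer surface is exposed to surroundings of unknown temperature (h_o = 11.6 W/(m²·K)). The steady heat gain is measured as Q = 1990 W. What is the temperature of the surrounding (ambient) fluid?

T_out = 18.6 °C

Sum the resistances:
  R_copper = (1/4.16 − 1/4.20)/(4πk) = 0.002289/(4π·335) = 5.438×10^-7 K/W
  R_expanded polystyrene = (1/4.20 − 1/4.82)/(4πk) = 0.03063/(4π·0.0287) = 0.08492 K/W
  R_conv,out = 1/(4πr²h) = 1/(4π·4.82²·11.6) = 2.953×10^-4 K/W
ΣR = 0.08521 K/W
ΔT = Q·ΣR = 1990 × 0.08521 = 169.6 K
Heat flows inward, so T_out = T_in + ΔT = -151 + 169.6 = 18.6 °C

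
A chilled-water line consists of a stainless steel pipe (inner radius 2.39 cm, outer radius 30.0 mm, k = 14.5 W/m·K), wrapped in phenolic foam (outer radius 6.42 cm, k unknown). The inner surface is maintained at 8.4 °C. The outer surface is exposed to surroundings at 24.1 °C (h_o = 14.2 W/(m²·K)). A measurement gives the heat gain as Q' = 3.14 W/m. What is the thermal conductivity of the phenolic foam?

ΣR = ΔT/Q' = |8.4 − 24.1|/3.14 = 5.000 m·K/W
Known resistances:
  R'_stainless steel = ln(0.0300/0.0239)/(2πk) = 0.2273/(2π·14.5) = 0.002495 m·K/W
  R'_conv,out = 1/(2πr h) = 1/(2π·0.0642·14.2) = 0.1746 m·K/W
R_phenolic foam = ΣR − ΣR_known = 5.000 − 0.1771 = 4.823 m·K/W
ln(r₂/r₁)/(2πk) = 4.823 ⇒ k = 0.7608/(2π·4.823) = 0.0251 W/m·K

k = 0.0251 W/m·K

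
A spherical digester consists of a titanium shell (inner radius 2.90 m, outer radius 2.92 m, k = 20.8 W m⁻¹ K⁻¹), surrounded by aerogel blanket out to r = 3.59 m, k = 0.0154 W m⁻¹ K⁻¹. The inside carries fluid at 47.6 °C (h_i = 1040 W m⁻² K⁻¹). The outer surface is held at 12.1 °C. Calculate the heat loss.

Resistance network (inner→outer):
  R_conv,in = 1/(4πr²h) = 1/(4π·2.90²·1040) = 9.098×10^-6 K/W
  R_titanium = (1/2.90 − 1/2.92)/(4πk) = 0.002362/(4π·20.8) = 9.036×10^-6 K/W
  R_aerogel blanket = (1/2.92 − 1/3.59)/(4πk) = 0.06391/(4π·0.0154) = 0.3303 K/W
ΣR = 9.098×10^-6 + 9.036×10^-6 + 0.3303 = 0.3303 K/W
Q = ΔT/ΣR = (47.6 °C − 12.1 °C)/0.3303 = 107 W

Q = 107 W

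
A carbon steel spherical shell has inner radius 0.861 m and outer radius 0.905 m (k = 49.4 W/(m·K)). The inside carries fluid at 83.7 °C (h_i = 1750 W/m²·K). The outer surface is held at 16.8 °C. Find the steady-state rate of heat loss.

Resistance network (inner→outer):
  R_conv,in = 1/(4πr²h) = 1/(4π·0.861²·1750) = 6.134×10^-5 K/W
  R_carbon steel = (1/0.861 − 1/0.905)/(4πk) = 0.05647/(4π·49.4) = 9.096×10^-5 K/W
ΣR = 6.134×10^-5 + 9.096×10^-5 = 1.523×10^-4 K/W
Q = ΔT/ΣR = (83.7 °C − 16.8 °C)/1.523×10^-4 = 4.39×10^5 W

Q = 439 kW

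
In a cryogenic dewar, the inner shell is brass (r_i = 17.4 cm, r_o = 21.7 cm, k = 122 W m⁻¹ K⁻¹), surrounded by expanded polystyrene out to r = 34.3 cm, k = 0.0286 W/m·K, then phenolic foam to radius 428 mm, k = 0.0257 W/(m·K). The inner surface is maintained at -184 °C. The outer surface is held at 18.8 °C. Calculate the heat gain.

Q = 31.2 W

Resistance network (inner→outer):
  R_brass = (1/0.174 − 1/0.217)/(4πk) = 1.139/(4π·122) = 7.428×10^-4 K/W
  R_expanded polystyrene = (1/0.217 − 1/0.343)/(4πk) = 1.693/(4π·0.0286) = 4.710 K/W
  R_phenolic foam = (1/0.343 − 1/0.428)/(4πk) = 0.5790/(4π·0.0257) = 1.793 K/W
ΣR = 7.428×10^-4 + 4.710 + 1.793 = 6.504 K/W
Q = ΔT/ΣR = (-184 °C − 18.8 °C)/6.504 = -31.2 W
(Negative Q ⇒ heat flows inward; heat gain = 31.2 W.)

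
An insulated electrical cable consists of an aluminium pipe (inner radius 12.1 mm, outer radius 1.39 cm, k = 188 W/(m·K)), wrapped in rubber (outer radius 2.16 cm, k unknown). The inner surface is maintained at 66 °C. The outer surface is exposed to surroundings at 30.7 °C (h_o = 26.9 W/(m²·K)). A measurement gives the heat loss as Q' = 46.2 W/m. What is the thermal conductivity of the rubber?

k = 0.143 W/m·K

ΣR = ΔT/Q' = |66 − 30.7|/46.2 = 0.7641 m·K/W
Known resistances:
  R'_aluminium = ln(0.0139/0.0121)/(2πk) = 0.1387/(2π·188) = 1.174×10^-4 m·K/W
  R'_conv,out = 1/(2πr h) = 1/(2π·0.0216·26.9) = 0.2739 m·K/W
R_rubber = ΣR − ΣR_known = 0.7641 − 0.2740 = 0.4901 m·K/W
ln(r₂/r₁)/(2πk) = 0.4901 ⇒ k = 0.4408/(2π·0.4901) = 0.143 W/m·K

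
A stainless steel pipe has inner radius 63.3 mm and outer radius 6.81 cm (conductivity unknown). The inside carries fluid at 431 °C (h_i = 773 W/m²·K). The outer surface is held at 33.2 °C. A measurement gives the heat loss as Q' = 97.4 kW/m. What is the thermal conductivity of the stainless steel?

k = 14.0 W/m·K

ΣR = ΔT/Q' = |431 − 33.2|/97400 = 0.004084 m·K/W
Known resistances:
  R'_conv,in = 1/(2πr h) = 1/(2π·0.0633·773) = 0.003253 m·K/W
R_stainless steel = ΣR − ΣR_known = 0.004084 − 0.003253 = 8.310×10^-4 m·K/W
ln(r₂/r₁)/(2πk) = 8.310×10^-4 ⇒ k = 0.07309/(2π·8.310×10^-4) = 14.0 W/m·K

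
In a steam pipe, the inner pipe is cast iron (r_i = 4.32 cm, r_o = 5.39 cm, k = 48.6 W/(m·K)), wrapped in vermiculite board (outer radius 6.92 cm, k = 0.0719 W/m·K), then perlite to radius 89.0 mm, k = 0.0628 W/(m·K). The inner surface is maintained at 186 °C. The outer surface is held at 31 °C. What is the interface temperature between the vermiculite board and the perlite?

T = 114 °C

Series thermal resistances, inner to outer:
  R'_cast iron = ln(0.0539/0.0432)/(2πk) = 0.2213/(2π·48.6) = 7.247×10^-4 m·K/W
  R'_vermiculite board = ln(0.0692/0.0539)/(2πk) = 0.2499/(2π·0.0719) = 0.5531 m·K/W
  R'_perlite = ln(0.0890/0.0692)/(2πk) = 0.2516/(2π·0.0628) = 0.6377 m·K/W
ΣR = 7.247×10^-4 + 0.5531 + 0.6377 = 1.192 m·K/W
Q' = ΔT/ΣR = (186 °C − 31 °C)/1.192 = 130.0 W/m
From the inner boundary to the vermiculite board/perlite interface, ΣR_partial = 0.5538 m·K/W.
T_interface = T_in − Q'·ΣR_partial = 186 °C − (130.0)(0.5538) = 114 °C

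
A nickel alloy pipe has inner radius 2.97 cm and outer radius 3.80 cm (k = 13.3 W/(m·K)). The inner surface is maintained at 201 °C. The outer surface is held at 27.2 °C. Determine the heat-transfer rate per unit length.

Q' = 2πk·ΔT/ln(r₂/r₁) = 2π × 13.3 × 173.8 / ln(0.0380/0.0297) = 58900 W/m

Q' = 58.9 kW/m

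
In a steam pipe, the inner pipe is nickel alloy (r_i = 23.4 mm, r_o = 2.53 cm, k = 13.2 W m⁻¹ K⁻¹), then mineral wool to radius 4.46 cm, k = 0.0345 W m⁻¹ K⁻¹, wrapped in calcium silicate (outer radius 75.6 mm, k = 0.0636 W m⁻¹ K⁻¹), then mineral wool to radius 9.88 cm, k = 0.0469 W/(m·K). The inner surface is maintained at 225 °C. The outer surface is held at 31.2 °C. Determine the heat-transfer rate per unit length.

Series thermal resistances, inner to outer:
  R'_nickel alloy = ln(0.0253/0.0234)/(2πk) = 0.07807/(2π·13.2) = 9.413×10^-4 m·K/W
  R'_mineral wool = ln(0.0446/0.0253)/(2πk) = 0.5669/(2π·0.0345) = 2.615 m·K/W
  R'_calcium silicate = ln(0.0756/0.0446)/(2πk) = 0.5277/(2π·0.0636) = 1.321 m·K/W
  R'_mineral wool = ln(0.0988/0.0756)/(2πk) = 0.2676/(2π·0.0469) = 0.9082 m·K/W
ΣR = 9.413×10^-4 + 2.615 + 1.321 + 0.9082 = 4.845 m·K/W
Q' = ΔT/ΣR = (225 °C − 31.2 °C)/4.845 = 40.0 W/m

Q' = 40.0 W/m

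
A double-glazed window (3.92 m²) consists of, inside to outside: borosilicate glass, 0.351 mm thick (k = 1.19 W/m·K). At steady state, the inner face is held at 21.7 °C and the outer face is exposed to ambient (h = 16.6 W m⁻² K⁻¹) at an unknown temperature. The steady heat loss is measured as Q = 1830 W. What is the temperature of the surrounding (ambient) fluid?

T_out = -6.56 °C

Sum the resistances:
  R_borosilicate glass = L/(kA) = 3.51×10^-4/(1.19·3.92) = 7.524×10^-5 K/W
  R_conv,out = 1/(hA) = 1/(16.6·3.92) = 0.01537 K/W
ΣR = 0.01544 K/W
ΔT = Q·ΣR = 1830 × 0.01544 = 28.26 K
Heat flows outward, so T_out = T_in − ΔT = 21.7 − 28.26 = -6.56 °C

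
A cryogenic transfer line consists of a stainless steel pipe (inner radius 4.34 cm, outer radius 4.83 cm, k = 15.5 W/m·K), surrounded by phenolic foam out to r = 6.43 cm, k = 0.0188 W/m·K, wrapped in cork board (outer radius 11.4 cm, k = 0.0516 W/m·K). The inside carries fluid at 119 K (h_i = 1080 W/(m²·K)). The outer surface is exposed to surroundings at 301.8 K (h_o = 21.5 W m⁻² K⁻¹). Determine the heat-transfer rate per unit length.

Q' = 42.9 W/m

Resistance network (inner→outer):
  R'_conv,in = 1/(2πr h) = 1/(2π·0.0434·1080) = 0.003396 m·K/W
  R'_stainless steel = ln(0.0483/0.0434)/(2πk) = 0.1070/(2π·15.5) = 0.001098 m·K/W
  R'_phenolic foam = ln(0.0643/0.0483)/(2πk) = 0.2861/(2π·0.0188) = 2.422 m·K/W
  R'_cork board = ln(0.114/0.0643)/(2πk) = 0.5726/(2π·0.0516) = 1.766 m·K/W
  R'_conv,out = 1/(2πr h) = 1/(2π·0.114·21.5) = 0.06493 m·K/W
ΣR = 0.003396 + 0.001098 + 2.422 + 1.766 + 0.06493 = 4.257 m·K/W
Q' = ΔT/ΣR = (119 K − 301.8 K)/4.257 = -42.9 W/m
(Negative Q' ⇒ heat flows inward; heat gain = 42.9 W/m.)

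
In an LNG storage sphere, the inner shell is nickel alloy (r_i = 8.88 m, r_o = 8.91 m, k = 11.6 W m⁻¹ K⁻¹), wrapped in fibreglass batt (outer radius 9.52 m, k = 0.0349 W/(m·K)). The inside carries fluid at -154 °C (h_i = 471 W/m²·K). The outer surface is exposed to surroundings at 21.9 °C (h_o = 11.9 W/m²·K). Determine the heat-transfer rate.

Treat each layer as a resistance in series:
  R_conv,in = 1/(4πr²h) = 1/(4π·8.88²·471) = 2.143×10^-6 K/W
  R_nickel alloy = (1/8.88 − 1/8.91)/(4πk) = 3.792×10^-4/(4π·11.6) = 2.601×10^-6 K/W
  R_fibreglass batt = (1/8.91 − 1/9.52)/(4πk) = 0.007191/(4π·0.0349) = 0.01640 K/W
  R_conv,out = 1/(4πr²h) = 1/(4π·9.52²·11.9) = 7.379×10^-5 K/W
ΣR = 2.143×10^-6 + 2.601×10^-6 + 0.01640 + 7.379×10^-5 = 0.01648 K/W
Q = ΔT/ΣR = (-154 °C − 21.9 °C)/0.01648 = -10700 W
(Negative Q ⇒ heat flows inward; heat gain = 10700 W.)

Q = 10.7 kW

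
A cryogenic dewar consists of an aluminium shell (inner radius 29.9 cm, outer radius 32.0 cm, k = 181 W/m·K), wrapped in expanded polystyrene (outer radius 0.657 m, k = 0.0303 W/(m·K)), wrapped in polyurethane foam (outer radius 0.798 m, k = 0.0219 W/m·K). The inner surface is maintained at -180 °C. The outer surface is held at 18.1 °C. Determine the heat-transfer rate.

Series thermal resistances, inner to outer:
  R_aluminium = (1/0.299 − 1/0.320)/(4πk) = 0.2195/(4π·181) = 9.650×10^-5 K/W
  R_expanded polystyrene = (1/0.320 − 1/0.657)/(4πk) = 1.603/(4π·0.0303) = 4.210 K/W
  R_polyurethane foam = (1/0.657 − 1/0.798)/(4πk) = 0.2689/(4π·0.0219) = 0.9772 K/W
ΣR = 9.650×10^-5 + 4.210 + 0.9772 = 5.187 K/W
Q = ΔT/ΣR = (-180 °C − 18.1 °C)/5.187 = -38.2 W
(Negative Q ⇒ heat flows inward; heat gain = 38.2 W.)

Q = 38.2 W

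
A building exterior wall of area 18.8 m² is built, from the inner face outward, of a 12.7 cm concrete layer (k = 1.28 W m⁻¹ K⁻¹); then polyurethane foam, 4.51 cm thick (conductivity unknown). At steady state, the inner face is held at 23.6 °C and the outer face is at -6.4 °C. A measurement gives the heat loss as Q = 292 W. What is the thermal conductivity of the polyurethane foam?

ΣR = ΔT/Q = |23.6 − -6.4|/292 = 0.1027 K/W
Known resistances:
  R_concrete = L/(kA) = 0.127/(1.28·18.8) = 0.005278 K/W
R_polyurethane foam = ΣR − ΣR_known = 0.1027 − 0.005278 = 0.09742 K/W
L/(kA) = 0.09742 ⇒ k = 0.0451/(0.09742·18.8) = 0.0246 W/m·K

k = 0.0246 W/m·K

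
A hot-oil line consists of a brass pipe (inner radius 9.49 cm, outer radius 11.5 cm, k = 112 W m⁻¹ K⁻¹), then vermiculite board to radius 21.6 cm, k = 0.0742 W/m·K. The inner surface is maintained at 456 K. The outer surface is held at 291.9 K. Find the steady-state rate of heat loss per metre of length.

Resistance network (inner→outer):
  R'_brass = ln(0.115/0.0949)/(2πk) = 0.1921/(2π·112) = 2.730×10^-4 m·K/W
  R'_vermiculite board = ln(0.216/0.115)/(2πk) = 0.6303/(2π·0.0742) = 1.352 m·K/W
ΣR = 2.730×10^-4 + 1.352 = 1.352 m·K/W
Q' = ΔT/ΣR = (456 K − 291.9 K)/1.352 = 121 W/m

Q' = 121 W/m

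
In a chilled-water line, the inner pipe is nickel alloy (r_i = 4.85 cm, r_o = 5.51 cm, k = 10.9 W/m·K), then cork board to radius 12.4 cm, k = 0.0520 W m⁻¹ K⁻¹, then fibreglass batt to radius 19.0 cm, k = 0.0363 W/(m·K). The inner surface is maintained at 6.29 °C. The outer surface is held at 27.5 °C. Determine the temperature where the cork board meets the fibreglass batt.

Treat each layer as a resistance in series:
  R'_nickel alloy = ln(0.0551/0.0485)/(2πk) = 0.1276/(2π·10.9) = 0.001863 m·K/W
  R'_cork board = ln(0.124/0.0551)/(2πk) = 0.8111/(2π·0.0520) = 2.483 m·K/W
  R'_fibreglass batt = ln(0.190/0.124)/(2πk) = 0.4267/(2π·0.0363) = 1.871 m·K/W
ΣR = 0.001863 + 2.483 + 1.871 = 4.356 m·K/W
Q' = ΔT/ΣR = (6.29 °C − 27.5 °C)/4.356 = -4.869 W/m
From the inner boundary to the cork board/fibreglass batt interface, ΣR_partial = 2.485 m·K/W.
T_interface = T_in − Q'·ΣR_partial = 6.29 °C − (-4.869)(2.485) = 18.4 °C

T = 18.4 °C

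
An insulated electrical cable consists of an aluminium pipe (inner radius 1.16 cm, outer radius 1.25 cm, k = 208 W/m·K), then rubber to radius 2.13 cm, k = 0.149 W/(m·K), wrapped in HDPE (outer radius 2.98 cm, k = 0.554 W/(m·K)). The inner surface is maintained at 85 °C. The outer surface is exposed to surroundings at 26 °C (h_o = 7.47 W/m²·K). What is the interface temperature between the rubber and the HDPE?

T = 60.7 °C

Series thermal resistances, inner to outer:
  R'_aluminium = ln(0.0125/0.0116)/(2πk) = 0.07472/(2π·208) = 5.718×10^-5 m·K/W
  R'_rubber = ln(0.0213/0.0125)/(2πk) = 0.5330/(2π·0.149) = 0.5693 m·K/W
  R'_HDPE = ln(0.0298/0.0213)/(2πk) = 0.3358/(2π·0.554) = 0.09647 m·K/W
  R'_conv,out = 1/(2πr h) = 1/(2π·0.0298·7.47) = 0.7150 m·K/W
ΣR = 5.718×10^-5 + 0.5693 + 0.09647 + 0.7150 = 1.381 m·K/W
Q' = ΔT/ΣR = (85 °C − 26 °C)/1.381 = 42.72 W/m
From the inner boundary to the rubber/HDPE interface, ΣR_partial = 0.5694 m·K/W.
T_interface = T_in − Q'·ΣR_partial = 85 °C − (42.72)(0.5694) = 60.7 °C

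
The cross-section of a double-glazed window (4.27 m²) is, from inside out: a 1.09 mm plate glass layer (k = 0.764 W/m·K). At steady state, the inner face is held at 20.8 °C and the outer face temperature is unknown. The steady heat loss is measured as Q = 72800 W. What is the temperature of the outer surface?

Sum the resistances:
  R_plate glass = L/(kA) = 0.00109/(0.764·4.27) = 3.341×10^-4 K/W
ΣR = 3.341×10^-4 K/W
ΔT = Q·ΣR = 72800 × 3.341×10^-4 = 24.32 K
Heat flows outward, so T_out = T_in − ΔT = 20.8 − 24.32 = -3.52 °C

T_out = -3.52 °C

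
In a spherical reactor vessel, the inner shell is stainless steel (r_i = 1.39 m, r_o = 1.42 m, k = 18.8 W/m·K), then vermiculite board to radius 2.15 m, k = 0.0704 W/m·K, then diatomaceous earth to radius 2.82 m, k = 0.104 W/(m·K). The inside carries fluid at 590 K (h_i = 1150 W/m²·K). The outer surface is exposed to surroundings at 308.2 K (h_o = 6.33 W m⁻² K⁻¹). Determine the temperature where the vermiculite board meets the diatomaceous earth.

T = 376 K

Treat each layer as a resistance in series:
  R_conv,in = 1/(4πr²h) = 1/(4π·1.39²·1150) = 3.581×10^-5 K/W
  R_stainless steel = (1/1.39 − 1/1.42)/(4πk) = 0.01520/(4π·18.8) = 6.434×10^-5 K/W
  R_vermiculite board = (1/1.42 − 1/2.15)/(4πk) = 0.2391/(4π·0.0704) = 0.2703 K/W
  R_diatomaceous earth = (1/2.15 − 1/2.82)/(4πk) = 0.1105/(4π·0.104) = 0.08456 K/W
  R_conv,out = 1/(4πr²h) = 1/(4π·2.82²·6.33) = 0.001581 K/W
ΣR = 3.581×10^-5 + 6.434×10^-5 + 0.2703 + 0.08456 + 0.001581 = 0.3565 K/W
Q = ΔT/ΣR = (590 K − 308.2 K)/0.3565 = 790.5 W
From the inner boundary to the vermiculite board/diatomaceous earth interface, ΣR_partial = 0.2704 K/W.
T_interface = T_in − Q·ΣR_partial = 590 K − (790.5)(0.2704) = 376 K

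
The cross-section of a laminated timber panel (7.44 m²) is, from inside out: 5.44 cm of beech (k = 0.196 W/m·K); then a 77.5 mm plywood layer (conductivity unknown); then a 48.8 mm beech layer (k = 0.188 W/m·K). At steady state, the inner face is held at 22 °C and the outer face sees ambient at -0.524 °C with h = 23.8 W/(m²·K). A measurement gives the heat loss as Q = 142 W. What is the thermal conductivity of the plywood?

ΣR = ΔT/Q = |22 − -0.524|/142 = 0.1586 K/W
Known resistances:
  R_beech = L/(kA) = 0.0544/(0.196·7.44) = 0.03731 K/W
  R_beech = L/(kA) = 0.0488/(0.188·7.44) = 0.03489 K/W
  R_conv,out = 1/(hA) = 1/(23.8·7.44) = 0.005647 K/W
R_plywood = ΣR − ΣR_known = 0.1586 − 0.07785 = 0.08075 K/W
L/(kA) = 0.08075 ⇒ k = 0.0775/(0.08075·7.44) = 0.129 W/m·K

k = 0.129 W/m·K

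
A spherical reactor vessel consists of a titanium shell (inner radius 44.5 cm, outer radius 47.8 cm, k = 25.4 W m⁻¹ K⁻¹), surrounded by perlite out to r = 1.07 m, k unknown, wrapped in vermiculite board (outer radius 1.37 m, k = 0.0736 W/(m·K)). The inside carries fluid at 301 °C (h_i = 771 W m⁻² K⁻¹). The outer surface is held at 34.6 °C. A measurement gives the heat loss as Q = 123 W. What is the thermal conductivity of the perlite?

k = 0.0474 W/m·K

ΣR = ΔT/Q = |301 − 34.6|/123 = 2.166 K/W
Known resistances:
  R_conv,in = 1/(4πr²h) = 1/(4π·0.445²·771) = 5.212×10^-4 K/W
  R_titanium = (1/0.445 − 1/0.478)/(4πk) = 0.1551/(4π·25.4) = 4.861×10^-4 K/W
  R_vermiculite board = (1/1.07 − 1/1.37)/(4πk) = 0.2047/(4π·0.0736) = 0.2213 K/W
R_perlite = ΣR − ΣR_known = 2.166 − 0.2223 = 1.944 K/W
(1/r₁−1/r₂)/(4πk) = 1.944 ⇒ k = 1.157/(4π·1.944) = 0.0474 W/m·K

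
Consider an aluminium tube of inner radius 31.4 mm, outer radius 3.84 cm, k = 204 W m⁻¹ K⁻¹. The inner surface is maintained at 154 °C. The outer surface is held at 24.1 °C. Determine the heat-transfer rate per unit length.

Q' = 827 kW/m

Q' = 2πk·ΔT/ln(r₂/r₁) = 2π × 204 × 129.9 / ln(0.0384/0.0314) = 8.27×10^5 W/m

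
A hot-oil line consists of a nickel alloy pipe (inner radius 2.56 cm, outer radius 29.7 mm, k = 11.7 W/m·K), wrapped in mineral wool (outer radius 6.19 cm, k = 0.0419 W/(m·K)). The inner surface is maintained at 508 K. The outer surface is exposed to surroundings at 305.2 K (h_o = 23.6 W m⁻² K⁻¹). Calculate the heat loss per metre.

Q' = 69.9 W/m

Resistance network (inner→outer):
  R'_nickel alloy = ln(0.0297/0.0256)/(2πk) = 0.1486/(2π·11.7) = 0.002021 m·K/W
  R'_mineral wool = ln(0.0619/0.0297)/(2πk) = 0.7344/(2π·0.0419) = 2.789 m·K/W
  R'_conv,out = 1/(2πr h) = 1/(2π·0.0619·23.6) = 0.1089 m·K/W
ΣR = 0.002021 + 2.789 + 0.1089 = 2.900 m·K/W
Q' = ΔT/ΣR = (508 K − 305.2 K)/2.900 = 69.9 W/m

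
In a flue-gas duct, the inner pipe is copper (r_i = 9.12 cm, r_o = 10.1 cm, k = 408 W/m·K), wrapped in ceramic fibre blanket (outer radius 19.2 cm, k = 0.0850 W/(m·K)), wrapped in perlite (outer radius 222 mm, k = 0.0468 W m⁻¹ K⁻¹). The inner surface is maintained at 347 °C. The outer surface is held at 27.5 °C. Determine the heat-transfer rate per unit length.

Treat each layer as a resistance in series:
  R'_copper = ln(0.101/0.0912)/(2πk) = 0.1021/(2π·408) = 3.981×10^-5 m·K/W
  R'_ceramic fibre blanket = ln(0.192/0.101)/(2πk) = 0.6424/(2π·0.0850) = 1.203 m·K/W
  R'_perlite = ln(0.222/0.192)/(2πk) = 0.1452/(2π·0.0468) = 0.4937 m·K/W
ΣR = 3.981×10^-5 + 1.203 + 0.4937 = 1.697 m·K/W
Q' = ΔT/ΣR = (347 °C − 27.5 °C)/1.697 = 188 W/m

Q' = 188 W/m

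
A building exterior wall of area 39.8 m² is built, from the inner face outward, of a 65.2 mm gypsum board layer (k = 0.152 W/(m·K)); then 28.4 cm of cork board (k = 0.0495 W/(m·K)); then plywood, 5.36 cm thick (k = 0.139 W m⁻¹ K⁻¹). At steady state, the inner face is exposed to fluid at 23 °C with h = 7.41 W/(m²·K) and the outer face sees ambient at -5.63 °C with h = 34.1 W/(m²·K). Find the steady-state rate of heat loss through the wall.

Q = 170 W

Treat each layer as a resistance in series:
  R_conv,in = 1/(hA) = 1/(7.41·39.8) = 0.003391 K/W
  R_gypsum board = L/(kA) = 0.0652/(0.152·39.8) = 0.01078 K/W
  R_cork board = L/(kA) = 0.284/(0.0495·39.8) = 0.1442 K/W
  R_plywood = L/(kA) = 0.0536/(0.139·39.8) = 0.009689 K/W
  R_conv,out = 1/(hA) = 1/(34.1·39.8) = 7.368×10^-4 K/W
ΣR = 0.003391 + 0.01078 + 0.1442 + 0.009689 + 7.368×10^-4 = 0.1688 K/W
Q = ΔT/ΣR = (23 °C − -5.63 °C)/0.1688 = 170 W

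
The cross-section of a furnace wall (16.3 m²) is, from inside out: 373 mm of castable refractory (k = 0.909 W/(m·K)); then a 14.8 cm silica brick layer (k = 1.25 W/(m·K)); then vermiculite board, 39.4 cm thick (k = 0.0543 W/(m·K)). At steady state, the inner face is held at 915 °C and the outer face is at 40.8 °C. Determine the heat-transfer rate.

Q = 1830 W

Series thermal resistances, inner to outer:
  R_castable refractory = L/(kA) = 0.373/(0.909·16.3) = 0.02517 K/W
  R_silica brick = L/(kA) = 0.148/(1.25·16.3) = 0.007264 K/W
  R_vermiculite board = L/(kA) = 0.394/(0.0543·16.3) = 0.4452 K/W
ΣR = 0.02517 + 0.007264 + 0.4452 = 0.4776 K/W
Q = ΔT/ΣR = (915 °C − 40.8 °C)/0.4776 = 1830 W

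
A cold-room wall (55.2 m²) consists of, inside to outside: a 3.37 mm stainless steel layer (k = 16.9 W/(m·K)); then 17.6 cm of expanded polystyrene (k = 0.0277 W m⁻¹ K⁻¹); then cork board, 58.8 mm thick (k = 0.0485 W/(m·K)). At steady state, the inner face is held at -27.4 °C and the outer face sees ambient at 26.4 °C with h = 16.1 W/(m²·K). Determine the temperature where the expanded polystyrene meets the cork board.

Series thermal resistances, inner to outer:
  R_stainless steel = L/(kA) = 0.00337/(16.9·55.2) = 3.612×10^-6 K/W
  R_expanded polystyrene = L/(kA) = 0.176/(0.0277·55.2) = 0.1151 K/W
  R_cork board = L/(kA) = 0.0588/(0.0485·55.2) = 0.02196 K/W
  R_conv,out = 1/(hA) = 1/(16.1·55.2) = 0.001125 K/W
ΣR = 3.612×10^-6 + 0.1151 + 0.02196 + 0.001125 = 0.1382 K/W
Q = ΔT/ΣR = (-27.4 °C − 26.4 °C)/0.1382 = -389.3 W
From the inner boundary to the expanded polystyrene/cork board interface, ΣR_partial = 0.1151 K/W.
T_interface = T_in − Q·ΣR_partial = -27.4 °C − (-389.3)(0.1151) = 17.4 °C

T = 17.4 °C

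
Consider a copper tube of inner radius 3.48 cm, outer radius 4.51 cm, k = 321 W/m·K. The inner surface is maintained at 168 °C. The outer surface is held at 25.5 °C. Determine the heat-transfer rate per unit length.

Q' = 1110 kW/m

Q' = 2πk·ΔT/ln(r₂/r₁) = 2π × 321 × 142.5 / ln(0.0451/0.0348) = 1.11×10^6 W/m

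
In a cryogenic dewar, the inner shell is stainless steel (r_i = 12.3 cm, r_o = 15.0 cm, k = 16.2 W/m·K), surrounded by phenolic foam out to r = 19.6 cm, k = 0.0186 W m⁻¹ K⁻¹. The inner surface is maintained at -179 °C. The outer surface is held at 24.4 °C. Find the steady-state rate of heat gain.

Q = 30.4 W

Treat each layer as a resistance in series:
  R_stainless steel = (1/0.123 − 1/0.150)/(4πk) = 1.463/(4π·16.2) = 0.007189 K/W
  R_phenolic foam = (1/0.150 − 1/0.196)/(4πk) = 1.565/(4π·0.0186) = 6.694 K/W
ΣR = 0.007189 + 6.694 = 6.701 K/W
Q = ΔT/ΣR = (-179 °C − 24.4 °C)/6.701 = -30.4 W
(Negative Q ⇒ heat flows inward; heat gain = 30.4 W.)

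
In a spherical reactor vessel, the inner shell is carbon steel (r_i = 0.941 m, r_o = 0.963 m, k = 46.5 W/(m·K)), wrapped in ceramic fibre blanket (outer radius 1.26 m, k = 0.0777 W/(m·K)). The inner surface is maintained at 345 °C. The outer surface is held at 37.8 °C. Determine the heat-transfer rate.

Q = 1230 W

Treat each layer as a resistance in series:
  R_carbon steel = (1/0.941 − 1/0.963)/(4πk) = 0.02428/(4π·46.5) = 4.155×10^-5 K/W
  R_ceramic fibre blanket = (1/0.963 − 1/1.26)/(4πk) = 0.2448/(4π·0.0777) = 0.2507 K/W
ΣR = 4.155×10^-5 + 0.2507 = 0.2507 K/W
Q = ΔT/ΣR = (345 °C − 37.8 °C)/0.2507 = 1230 W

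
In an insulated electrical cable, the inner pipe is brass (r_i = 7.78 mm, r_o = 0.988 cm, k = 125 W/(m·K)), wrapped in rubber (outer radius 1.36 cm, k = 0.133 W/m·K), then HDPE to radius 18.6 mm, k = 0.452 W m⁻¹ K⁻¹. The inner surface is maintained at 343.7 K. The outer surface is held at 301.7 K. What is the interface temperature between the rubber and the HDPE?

T = 311.1 K

Resistance network (inner→outer):
  R'_brass = ln(0.00988/0.00778)/(2πk) = 0.2390/(2π·125) = 3.042×10^-4 m·K/W
  R'_rubber = ln(0.0136/0.00988)/(2πk) = 0.3196/(2π·0.133) = 0.3824 m·K/W
  R'_HDPE = ln(0.0186/0.0136)/(2πk) = 0.3131/(2π·0.452) = 0.1102 m·K/W
ΣR = 3.042×10^-4 + 0.3824 + 0.1102 = 0.4929 m·K/W
Q' = ΔT/ΣR = (343.7 K − 301.7 K)/0.4929 = 85.21 W/m
From the inner boundary to the rubber/HDPE interface, ΣR_partial = 0.3827 m·K/W.
T_interface = T_in − Q'·ΣR_partial = 343.7 K − (85.21)(0.3827) = 311.1 K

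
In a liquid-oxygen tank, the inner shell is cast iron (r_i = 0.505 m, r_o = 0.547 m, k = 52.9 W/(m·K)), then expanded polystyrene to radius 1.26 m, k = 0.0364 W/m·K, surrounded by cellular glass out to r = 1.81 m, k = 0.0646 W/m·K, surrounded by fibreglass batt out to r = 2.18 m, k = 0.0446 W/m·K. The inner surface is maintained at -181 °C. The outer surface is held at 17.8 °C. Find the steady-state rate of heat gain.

Series thermal resistances, inner to outer:
  R_cast iron = (1/0.505 − 1/0.547)/(4πk) = 0.1520/(4π·52.9) = 2.287×10^-4 K/W
  R_expanded polystyrene = (1/0.547 − 1/1.26)/(4πk) = 1.035/(4π·0.0364) = 2.262 K/W
  R_cellular glass = (1/1.26 − 1/1.81)/(4πk) = 0.2412/(4π·0.0646) = 0.2971 K/W
  R_fibreglass batt = (1/1.81 − 1/2.18)/(4πk) = 0.09377/(4π·0.0446) = 0.1673 K/W
ΣR = 2.287×10^-4 + 2.262 + 0.2971 + 0.1673 = 2.727 K/W
Q = ΔT/ΣR = (-181 °C − 17.8 °C)/2.727 = -72.9 W
(Negative Q ⇒ heat flows inward; heat gain = 72.9 W.)

Q = 72.9 W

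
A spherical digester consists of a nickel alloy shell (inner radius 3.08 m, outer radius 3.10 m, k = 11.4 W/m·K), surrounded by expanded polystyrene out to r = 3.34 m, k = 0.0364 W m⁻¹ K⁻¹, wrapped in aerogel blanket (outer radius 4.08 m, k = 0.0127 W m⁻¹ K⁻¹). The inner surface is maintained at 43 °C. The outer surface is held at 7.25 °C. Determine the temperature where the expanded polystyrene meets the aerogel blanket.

T = 38.4 °C

Series thermal resistances, inner to outer:
  R_nickel alloy = (1/3.08 − 1/3.10)/(4πk) = 0.002095/(4π·11.4) = 1.462×10^-5 K/W
  R_expanded polystyrene = (1/3.10 − 1/3.34)/(4πk) = 0.02318/(4π·0.0364) = 0.05067 K/W
  R_aerogel blanket = (1/3.34 − 1/4.08)/(4πk) = 0.05430/(4π·0.0127) = 0.3403 K/W
ΣR = 1.462×10^-5 + 0.05067 + 0.3403 = 0.3910 K/W
Q = ΔT/ΣR = (43 °C − 7.25 °C)/0.3910 = 91.43 W
From the inner boundary to the expanded polystyrene/aerogel blanket interface, ΣR_partial = 0.05068 K/W.
T_interface = T_in − Q·ΣR_partial = 43 °C − (91.43)(0.05068) = 38.4 °C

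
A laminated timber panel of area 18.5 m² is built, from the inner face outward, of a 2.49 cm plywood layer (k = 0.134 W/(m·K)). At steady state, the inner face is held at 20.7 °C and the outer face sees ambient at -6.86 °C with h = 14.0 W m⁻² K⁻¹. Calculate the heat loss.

Q = 1980 W

Treat each layer as a resistance in series:
  R_plywood = L/(kA) = 0.0249/(0.134·18.5) = 0.01004 K/W
  R_conv,out = 1/(hA) = 1/(14.0·18.5) = 0.003861 K/W
ΣR = 0.01004 + 0.003861 = 0.01390 K/W
Q = ΔT/ΣR = (20.7 °C − -6.86 °C)/0.01390 = 1980 W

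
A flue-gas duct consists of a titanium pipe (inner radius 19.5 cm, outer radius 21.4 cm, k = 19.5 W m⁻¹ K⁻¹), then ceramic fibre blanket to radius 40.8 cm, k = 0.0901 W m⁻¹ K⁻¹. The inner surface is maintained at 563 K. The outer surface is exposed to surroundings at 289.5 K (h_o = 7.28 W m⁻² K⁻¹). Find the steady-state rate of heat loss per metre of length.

Series thermal resistances, inner to outer:
  R'_titanium = ln(0.214/0.195)/(2πk) = 0.09298/(2π·19.5) = 7.589×10^-4 m·K/W
  R'_ceramic fibre blanket = ln(0.408/0.214)/(2πk) = 0.6453/(2π·0.0901) = 1.140 m·K/W
  R'_conv,out = 1/(2πr h) = 1/(2π·0.408·7.28) = 0.05358 m·K/W
ΣR = 7.589×10^-4 + 1.140 + 0.05358 = 1.194 m·K/W
Q' = ΔT/ΣR = (563 K − 289.5 K)/1.194 = 229 W/m

Q' = 229 W/m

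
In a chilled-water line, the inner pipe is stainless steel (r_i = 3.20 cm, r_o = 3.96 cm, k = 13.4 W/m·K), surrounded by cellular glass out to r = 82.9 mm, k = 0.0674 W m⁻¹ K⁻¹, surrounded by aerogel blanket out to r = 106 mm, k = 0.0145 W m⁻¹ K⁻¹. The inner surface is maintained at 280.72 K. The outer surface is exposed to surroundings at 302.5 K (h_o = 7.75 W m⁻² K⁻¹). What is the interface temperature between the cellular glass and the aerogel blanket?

T = 288.9 K

Treat each layer as a resistance in series:
  R'_stainless steel = ln(0.0396/0.0320)/(2πk) = 0.2131/(2π·13.4) = 0.002531 m·K/W
  R'_cellular glass = ln(0.0829/0.0396)/(2πk) = 0.7388/(2π·0.0674) = 1.745 m·K/W
  R'_aerogel blanket = ln(0.106/0.0829)/(2πk) = 0.2458/(2π·0.0145) = 2.698 m·K/W
  R'_conv,out = 1/(2πr h) = 1/(2π·0.106·7.75) = 0.1937 m·K/W
ΣR = 0.002531 + 1.745 + 2.698 + 0.1937 = 4.639 m·K/W
Q' = ΔT/ΣR = (280.72 K − 302.5 K)/4.639 = -4.695 W/m
From the inner boundary to the cellular glass/aerogel blanket interface, ΣR_partial = 1.748 m·K/W.
T_interface = T_in − Q'·ΣR_partial = 280.72 K − (-4.695)(1.748) = 288.9 K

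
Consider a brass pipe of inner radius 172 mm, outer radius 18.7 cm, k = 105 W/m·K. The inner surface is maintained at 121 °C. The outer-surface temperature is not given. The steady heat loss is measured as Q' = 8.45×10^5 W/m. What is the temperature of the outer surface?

Sum the resistances:
  R'_brass = ln(0.187/0.172)/(2πk) = 0.08361/(2π·105) = 1.267×10^-4 m·K/W
ΣR = 1.267×10^-4 m·K/W
ΔT = Q'·ΣR = 8.45×10^5 × 1.267×10^-4 = 107.1 K
Heat flows outward, so T_out = T_in − ΔT = 121 − 107.1 = 13.9 °C

T_out = 13.9 °C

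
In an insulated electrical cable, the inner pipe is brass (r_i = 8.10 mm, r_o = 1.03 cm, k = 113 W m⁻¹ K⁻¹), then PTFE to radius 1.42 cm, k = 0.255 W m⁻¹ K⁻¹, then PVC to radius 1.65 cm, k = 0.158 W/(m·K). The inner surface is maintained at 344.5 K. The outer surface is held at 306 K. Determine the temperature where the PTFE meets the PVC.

Resistance network (inner→outer):
  R'_brass = ln(0.0103/0.00810)/(2πk) = 0.2403/(2π·113) = 3.384×10^-4 m·K/W
  R'_PTFE = ln(0.0142/0.0103)/(2πk) = 0.3211/(2π·0.255) = 0.2004 m·K/W
  R'_PVC = ln(0.0165/0.0142)/(2πk) = 0.1501/(2π·0.158) = 0.1512 m·K/W
ΣR = 3.384×10^-4 + 0.2004 + 0.1512 = 0.3519 m·K/W
Q' = ΔT/ΣR = (344.5 K − 306 K)/0.3519 = 109.4 W/m
From the inner boundary to the PTFE/PVC interface, ΣR_partial = 0.2007 m·K/W.
T_interface = T_in − Q'·ΣR_partial = 344.5 K − (109.4)(0.2007) = 322.5 K

T = 322.5 K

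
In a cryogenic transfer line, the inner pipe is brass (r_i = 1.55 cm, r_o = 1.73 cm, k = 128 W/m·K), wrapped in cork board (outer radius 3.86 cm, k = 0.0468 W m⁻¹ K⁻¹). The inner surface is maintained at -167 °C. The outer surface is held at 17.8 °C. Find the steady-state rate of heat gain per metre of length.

Resistance network (inner→outer):
  R'_brass = ln(0.0173/0.0155)/(2πk) = 0.1099/(2π·128) = 1.366×10^-4 m·K/W
  R'_cork board = ln(0.0386/0.0173)/(2πk) = 0.8025/(2π·0.0468) = 2.729 m·K/W
ΣR = 1.366×10^-4 + 2.729 = 2.729 m·K/W
Q' = ΔT/ΣR = (-167 °C − 17.8 °C)/2.729 = -67.7 W/m
(Negative Q' ⇒ heat flows inward; heat gain = 67.7 W/m.)

Q' = 67.7 W/m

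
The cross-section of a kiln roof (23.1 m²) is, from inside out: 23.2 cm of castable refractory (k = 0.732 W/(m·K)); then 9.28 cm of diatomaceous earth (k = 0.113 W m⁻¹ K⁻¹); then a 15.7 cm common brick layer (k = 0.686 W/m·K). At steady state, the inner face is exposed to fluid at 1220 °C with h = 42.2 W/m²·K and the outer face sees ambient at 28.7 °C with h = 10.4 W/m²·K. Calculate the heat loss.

Treat each layer as a resistance in series:
  R_conv,in = 1/(hA) = 1/(42.2·23.1) = 0.001026 K/W
  R_castable refractory = L/(kA) = 0.232/(0.732·23.1) = 0.01372 K/W
  R_diatomaceous earth = L/(kA) = 0.0928/(0.113·23.1) = 0.03555 K/W
  R_common brick = L/(kA) = 0.157/(0.686·23.1) = 0.009907 K/W
  R_conv,out = 1/(hA) = 1/(10.4·23.1) = 0.004163 K/W
ΣR = 0.001026 + 0.01372 + 0.03555 + 0.009907 + 0.004163 = 0.06437 K/W
Q = ΔT/ΣR = (1220 °C − 28.7 °C)/0.06437 = 18500 W

Q = 18.5 kW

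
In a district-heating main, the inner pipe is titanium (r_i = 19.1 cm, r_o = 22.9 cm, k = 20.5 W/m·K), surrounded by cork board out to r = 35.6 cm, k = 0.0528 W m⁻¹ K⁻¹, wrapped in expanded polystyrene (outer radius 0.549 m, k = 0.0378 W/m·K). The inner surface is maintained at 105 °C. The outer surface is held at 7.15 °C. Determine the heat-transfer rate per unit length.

Q' = 31.0 W/m

Series thermal resistances, inner to outer:
  R'_titanium = ln(0.229/0.191)/(2πk) = 0.1814/(2π·20.5) = 0.001409 m·K/W
  R'_cork board = ln(0.356/0.229)/(2πk) = 0.4412/(2π·0.0528) = 1.330 m·K/W
  R'_expanded polystyrene = ln(0.549/0.356)/(2πk) = 0.4332/(2π·0.0378) = 1.824 m·K/W
ΣR = 0.001409 + 1.330 + 1.824 = 3.155 m·K/W
Q' = ΔT/ΣR = (105 °C − 7.15 °C)/3.155 = 31.0 W/m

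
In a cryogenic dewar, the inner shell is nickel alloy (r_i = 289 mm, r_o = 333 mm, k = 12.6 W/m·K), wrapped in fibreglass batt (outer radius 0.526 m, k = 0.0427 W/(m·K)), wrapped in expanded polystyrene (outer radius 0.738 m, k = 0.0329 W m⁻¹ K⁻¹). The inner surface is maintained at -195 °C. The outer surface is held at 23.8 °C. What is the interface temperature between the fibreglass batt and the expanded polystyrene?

T = -61.8 °C

Treat each layer as a resistance in series:
  R_nickel alloy = (1/0.289 − 1/0.333)/(4πk) = 0.4572/(4π·12.6) = 0.002888 K/W
  R_fibreglass batt = (1/0.333 − 1/0.526)/(4πk) = 1.102/(4π·0.0427) = 2.053 K/W
  R_expanded polystyrene = (1/0.526 − 1/0.738)/(4πk) = 0.5461/(4π·0.0329) = 1.321 K/W
ΣR = 0.002888 + 2.053 + 1.321 = 3.377 K/W
Q = ΔT/ΣR = (-195 °C − 23.8 °C)/3.377 = -64.79 W
From the inner boundary to the fibreglass batt/expanded polystyrene interface, ΣR_partial = 2.056 K/W.
T_interface = T_in − Q·ΣR_partial = -195 °C − (-64.79)(2.056) = -61.8 °C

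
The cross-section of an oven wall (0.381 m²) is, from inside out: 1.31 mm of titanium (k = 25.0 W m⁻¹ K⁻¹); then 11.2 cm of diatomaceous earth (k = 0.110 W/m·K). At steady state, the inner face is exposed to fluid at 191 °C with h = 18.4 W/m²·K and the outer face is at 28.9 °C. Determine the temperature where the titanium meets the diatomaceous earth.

Treat each layer as a resistance in series:
  R_conv,in = 1/(hA) = 1/(18.4·0.381) = 0.1426 K/W
  R_titanium = L/(kA) = 0.00131/(25.0·0.381) = 1.375×10^-4 K/W
  R_diatomaceous earth = L/(kA) = 0.112/(0.110·0.381) = 2.672 K/W
ΣR = 0.1426 + 1.375×10^-4 + 2.672 = 2.815 K/W
Q = ΔT/ΣR = (191 °C − 28.9 °C)/2.815 = 57.58 W
From the inner boundary to the titanium/diatomaceous earth interface, ΣR_partial = 0.1427 K/W.
T_interface = T_in − Q·ΣR_partial = 191 °C − (57.58)(0.1427) = 183 °C

T = 183 °C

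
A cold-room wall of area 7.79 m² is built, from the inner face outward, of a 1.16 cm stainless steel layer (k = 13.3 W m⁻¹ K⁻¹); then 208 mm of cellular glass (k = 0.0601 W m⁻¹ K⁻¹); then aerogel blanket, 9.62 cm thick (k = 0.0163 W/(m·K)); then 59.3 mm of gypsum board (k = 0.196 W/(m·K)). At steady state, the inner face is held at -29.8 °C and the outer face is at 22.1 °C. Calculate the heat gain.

Q = 41.8 W

Treat each layer as a resistance in series:
  R_stainless steel = L/(kA) = 0.0116/(13.3·7.79) = 1.120×10^-4 K/W
  R_cellular glass = L/(kA) = 0.208/(0.0601·7.79) = 0.4443 K/W
  R_aerogel blanket = L/(kA) = 0.0962/(0.0163·7.79) = 0.7576 K/W
  R_gypsum board = L/(kA) = 0.0593/(0.196·7.79) = 0.03884 K/W
ΣR = 1.120×10^-4 + 0.4443 + 0.7576 + 0.03884 = 1.241 K/W
Q = ΔT/ΣR = (-29.8 °C − 22.1 °C)/1.241 = -41.8 W
(Negative Q ⇒ heat flows inward; heat gain = 41.8 W.)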